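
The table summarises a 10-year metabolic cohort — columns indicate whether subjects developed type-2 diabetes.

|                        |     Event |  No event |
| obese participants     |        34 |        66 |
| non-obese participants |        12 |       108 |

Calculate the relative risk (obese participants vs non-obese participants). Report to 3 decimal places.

RR: 3.400

risk, obese participants = 34/100 = 0.3400
risk, non-obese participants = 12/120 = 0.1000
RR = 0.3400 / 0.1000 = 3.400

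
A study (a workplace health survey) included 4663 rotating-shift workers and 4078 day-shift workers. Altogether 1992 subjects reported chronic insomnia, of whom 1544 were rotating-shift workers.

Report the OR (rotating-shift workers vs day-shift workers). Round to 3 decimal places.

rotating-shift workers without the outcome: 4663 − 1544 = 3119
day-shift workers with the outcome: 1992 − 1544 = 448
day-shift workers without the outcome: 4078 − 448 = 3630
OR = (1544 × 3630) / (3119 × 448) = 5604720/1397312 ≈ 4.011

OR: 4.011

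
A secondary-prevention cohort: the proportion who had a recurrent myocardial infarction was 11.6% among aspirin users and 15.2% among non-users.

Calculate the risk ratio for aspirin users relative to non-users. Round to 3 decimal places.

RR = 0.1160 / 0.1520 = 0.763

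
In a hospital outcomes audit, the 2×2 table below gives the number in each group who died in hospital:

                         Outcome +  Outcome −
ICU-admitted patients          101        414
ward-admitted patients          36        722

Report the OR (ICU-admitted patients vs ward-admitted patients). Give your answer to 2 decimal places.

OR ≈ 4.89

odds, ICU-admitted patients = 101/414 = 0.24396
odds, ward-admitted patients = 36/722 = 0.04986
OR = 0.24396 / 0.04986 = 4.89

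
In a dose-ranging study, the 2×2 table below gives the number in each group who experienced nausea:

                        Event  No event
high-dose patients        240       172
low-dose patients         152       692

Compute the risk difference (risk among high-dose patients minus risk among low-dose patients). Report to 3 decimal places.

risk, high-dose patients = 240/412 = 0.5825
risk, low-dose patients = 152/844 = 0.1801
risk difference = 0.5825 − 0.1801 = 0.402

0.402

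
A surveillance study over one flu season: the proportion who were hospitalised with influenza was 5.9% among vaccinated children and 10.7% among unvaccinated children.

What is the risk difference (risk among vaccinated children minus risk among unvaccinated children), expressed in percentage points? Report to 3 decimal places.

risk difference = 0.0590 − 0.1070 = -0.0480 → -4.800 percentage points

-4.800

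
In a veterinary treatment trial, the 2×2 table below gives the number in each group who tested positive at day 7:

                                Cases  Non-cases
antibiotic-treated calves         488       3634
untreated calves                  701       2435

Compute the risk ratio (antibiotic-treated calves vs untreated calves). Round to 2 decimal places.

risk, antibiotic-treated calves = 488/4122 = 0.1184
risk, untreated calves = 701/3136 = 0.2235
RR = 0.1184 / 0.2235 = 0.53

0.53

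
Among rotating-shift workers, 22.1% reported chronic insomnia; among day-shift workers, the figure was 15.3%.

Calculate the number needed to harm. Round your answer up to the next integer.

absolute risk difference = 0.068000
1 / 0.068000 = 14.706 → round up → 15

NNH = 15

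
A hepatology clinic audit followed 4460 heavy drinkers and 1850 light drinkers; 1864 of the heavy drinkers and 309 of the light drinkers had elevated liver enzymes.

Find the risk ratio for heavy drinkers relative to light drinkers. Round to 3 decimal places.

2.502

risk, heavy drinkers = 1864/4460 = 0.4179
risk, light drinkers = 309/1850 = 0.1670
RR = 0.4179 / 0.1670 = 2.502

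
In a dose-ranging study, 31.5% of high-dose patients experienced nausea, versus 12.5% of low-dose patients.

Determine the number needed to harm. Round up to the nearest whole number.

absolute risk difference = 0.190000
1 / 0.190000 = 5.263 → round up → 6

NNH ≈ 6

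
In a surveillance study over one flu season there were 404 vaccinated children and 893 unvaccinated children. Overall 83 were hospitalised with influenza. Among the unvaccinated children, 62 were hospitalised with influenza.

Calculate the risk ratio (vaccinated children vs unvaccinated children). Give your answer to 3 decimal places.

RR ≈ 0.749

vaccinated children with the outcome: 83 − 62 = 21
vaccinated children without the outcome: 404 − 21 = 383
unvaccinated children without the outcome: 893 − 62 = 831
risk, vaccinated children = 21/404 = 0.0520
risk, unvaccinated children = 62/893 = 0.0694
RR = 0.0520 / 0.0694 = 0.749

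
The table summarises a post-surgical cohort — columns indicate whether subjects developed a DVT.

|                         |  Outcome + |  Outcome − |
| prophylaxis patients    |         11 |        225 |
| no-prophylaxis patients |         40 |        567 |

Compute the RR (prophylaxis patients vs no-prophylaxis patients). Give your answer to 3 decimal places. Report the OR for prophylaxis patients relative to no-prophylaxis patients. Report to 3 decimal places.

RR = 0.707; OR = 0.693

risk, prophylaxis patients = 11/236 = 0.04661
risk, no-prophylaxis patients = 40/607 = 0.06590
RR = 0.04661 / 0.06590 = 0.707
OR = (11 × 567) / (225 × 40) = 6237/9000 ≈ 0.693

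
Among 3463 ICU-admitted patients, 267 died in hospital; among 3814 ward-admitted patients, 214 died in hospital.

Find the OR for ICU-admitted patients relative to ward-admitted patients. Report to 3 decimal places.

OR = (267 × 3600) / (3196 × 214) = 961200/683944 ≈ 1.405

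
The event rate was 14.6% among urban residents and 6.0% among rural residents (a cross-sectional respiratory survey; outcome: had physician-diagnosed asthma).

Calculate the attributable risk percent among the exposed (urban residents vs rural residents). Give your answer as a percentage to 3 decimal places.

AR% = (0.1460 − 0.0600) / 0.1460 = 0.5890 → 58.904%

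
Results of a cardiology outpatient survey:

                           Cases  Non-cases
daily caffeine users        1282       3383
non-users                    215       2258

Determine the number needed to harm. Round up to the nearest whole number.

risk, daily caffeine users = 1282/4665 = 0.274812
risk, non-users = 215/2473 = 0.086939
absolute risk difference = 0.187873
1 / 0.187873 = 5.323 → round up → 6

NNH: 6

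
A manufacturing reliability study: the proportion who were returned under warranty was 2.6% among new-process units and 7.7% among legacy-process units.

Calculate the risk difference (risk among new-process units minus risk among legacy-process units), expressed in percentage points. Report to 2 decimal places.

risk difference = 0.02600 − 0.07700 = -0.05100 → -5.10 percentage points

RD ≈ -5.10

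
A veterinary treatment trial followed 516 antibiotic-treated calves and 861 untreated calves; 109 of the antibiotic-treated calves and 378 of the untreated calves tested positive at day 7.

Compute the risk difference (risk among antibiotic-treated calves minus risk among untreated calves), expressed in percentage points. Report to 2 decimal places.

risk, antibiotic-treated calves = 109/516 = 0.2112
risk, untreated calves = 378/861 = 0.4390
risk difference = 0.2112 − 0.4390 = -0.2278 → -22.78 percentage points

RD: -22.78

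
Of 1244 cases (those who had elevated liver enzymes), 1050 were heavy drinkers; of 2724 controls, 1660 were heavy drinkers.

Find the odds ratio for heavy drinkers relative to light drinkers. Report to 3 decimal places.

OR = (1050 × 1064) / (1660 × 194) = 1117200/322040 ≈ 3.469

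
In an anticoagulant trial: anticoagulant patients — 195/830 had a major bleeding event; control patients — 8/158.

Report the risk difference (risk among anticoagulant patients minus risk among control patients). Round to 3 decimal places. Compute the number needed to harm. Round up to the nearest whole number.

RD = 0.184; NNH = 6

risk, anticoagulant patients = 195/830 = 0.2349
risk, control patients = 8/158 = 0.0506
risk difference = 0.2349 − 0.0506 = 0.184
absolute risk difference = 0.184307
1 / 0.184307 = 5.426 → round up → 6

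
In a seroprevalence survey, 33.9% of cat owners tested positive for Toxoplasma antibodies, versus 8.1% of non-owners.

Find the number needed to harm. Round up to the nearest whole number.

NNH: 4

absolute risk difference = 0.258000
1 / 0.258000 = 3.876 → round up → 4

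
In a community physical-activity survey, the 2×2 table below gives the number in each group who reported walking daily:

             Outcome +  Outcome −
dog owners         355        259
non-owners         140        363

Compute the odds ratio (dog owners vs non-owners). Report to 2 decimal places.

odds, dog owners = 355/259 = 1.3707
odds, non-owners = 140/363 = 0.3857
OR = 1.3707 / 0.3857 = 3.55

OR: 3.55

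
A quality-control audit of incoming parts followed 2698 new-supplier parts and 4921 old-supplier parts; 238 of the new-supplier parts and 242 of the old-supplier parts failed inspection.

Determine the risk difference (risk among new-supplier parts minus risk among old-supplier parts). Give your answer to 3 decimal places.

RD: 0.039

risk, new-supplier parts = 238/2698 = 0.08821
risk, old-supplier parts = 242/4921 = 0.04918
risk difference = 0.08821 − 0.04918 = 0.039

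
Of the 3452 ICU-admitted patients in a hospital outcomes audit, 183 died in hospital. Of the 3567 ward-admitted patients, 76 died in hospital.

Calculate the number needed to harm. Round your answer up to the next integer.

32

risk, ICU-admitted patients = 183/3452 = 0.053013
risk, ward-admitted patients = 76/3567 = 0.021306
absolute risk difference = 0.031706
1 / 0.031706 = 31.540 → round up → 32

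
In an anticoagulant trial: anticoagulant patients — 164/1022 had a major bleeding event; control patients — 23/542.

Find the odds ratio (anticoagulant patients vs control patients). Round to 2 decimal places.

OR = 4.31

odds, anticoagulant patients = 164/858 = 0.19114
odds, control patients = 23/519 = 0.04432
OR = 0.19114 / 0.04432 = 4.31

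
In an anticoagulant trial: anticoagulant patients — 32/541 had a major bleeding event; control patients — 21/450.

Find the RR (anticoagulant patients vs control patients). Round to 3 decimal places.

1.267

risk, anticoagulant patients = 32/541 = 0.05915
risk, control patients = 21/450 = 0.04667
RR = 0.05915 / 0.04667 = 1.267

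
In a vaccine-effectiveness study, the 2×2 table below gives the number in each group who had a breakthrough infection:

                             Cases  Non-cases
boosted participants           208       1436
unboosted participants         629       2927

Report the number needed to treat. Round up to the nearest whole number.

20

risk, boosted participants = 208/1644 = 0.126521
risk, unboosted participants = 629/3556 = 0.176884
absolute risk difference = 0.050363
1 / 0.050363 = 19.856 → round up → 20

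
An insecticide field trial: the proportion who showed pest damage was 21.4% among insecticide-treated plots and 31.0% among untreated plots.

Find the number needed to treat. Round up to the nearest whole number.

NNT: 11

absolute risk difference = 0.096000
1 / 0.096000 = 10.417 → round up → 11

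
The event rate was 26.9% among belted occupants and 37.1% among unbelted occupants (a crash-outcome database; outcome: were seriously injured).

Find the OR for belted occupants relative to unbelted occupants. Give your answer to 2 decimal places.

odds, belted occupants = 0.2690/0.7310 = 0.3680
odds, unbelted occupants = 0.3710/0.6290 = 0.5898
OR = 0.3680 / 0.5898 = 0.62

0.62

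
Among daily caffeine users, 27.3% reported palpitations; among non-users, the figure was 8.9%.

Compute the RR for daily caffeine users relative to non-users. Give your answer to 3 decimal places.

RR = 0.2730 / 0.0890 = 3.067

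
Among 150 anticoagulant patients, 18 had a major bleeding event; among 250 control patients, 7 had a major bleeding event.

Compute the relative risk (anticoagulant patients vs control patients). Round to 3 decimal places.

risk, anticoagulant patients = 18/150 = 0.12000
risk, control patients = 7/250 = 0.02800
RR = 0.12000 / 0.02800 = 4.286

RR ≈ 4.286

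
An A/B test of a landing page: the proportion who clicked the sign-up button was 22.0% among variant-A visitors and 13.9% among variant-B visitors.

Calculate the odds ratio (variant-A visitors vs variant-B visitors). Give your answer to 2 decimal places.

odds, variant-A visitors = 0.2200/0.7800 = 0.2821
odds, variant-B visitors = 0.1390/0.8610 = 0.1614
OR = 0.2821 / 0.1614 = 1.75

1.75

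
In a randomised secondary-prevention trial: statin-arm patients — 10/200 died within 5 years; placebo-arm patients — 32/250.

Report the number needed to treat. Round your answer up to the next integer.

NNT = 13

risk, statin-arm patients = 10/200 = 0.050000
risk, placebo-arm patients = 32/250 = 0.128000
absolute risk difference = 0.078000
1 / 0.078000 = 12.821 → round up → 13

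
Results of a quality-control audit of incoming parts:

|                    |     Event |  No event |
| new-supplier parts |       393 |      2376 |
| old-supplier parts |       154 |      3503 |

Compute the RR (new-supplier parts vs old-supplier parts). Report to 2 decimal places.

3.37

risk, new-supplier parts = 393/2769 = 0.14193
risk, old-supplier parts = 154/3657 = 0.04211
RR = 0.14193 / 0.04211 = 3.37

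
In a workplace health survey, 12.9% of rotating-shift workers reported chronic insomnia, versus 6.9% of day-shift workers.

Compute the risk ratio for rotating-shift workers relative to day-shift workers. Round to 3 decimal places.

RR = 0.1290 / 0.0690 = 1.870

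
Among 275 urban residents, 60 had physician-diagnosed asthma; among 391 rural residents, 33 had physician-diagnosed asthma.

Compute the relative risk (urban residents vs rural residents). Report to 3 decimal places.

risk, urban residents = 60/275 = 0.2182
risk, rural residents = 33/391 = 0.0844
RR = 0.2182 / 0.0844 = 2.585

2.585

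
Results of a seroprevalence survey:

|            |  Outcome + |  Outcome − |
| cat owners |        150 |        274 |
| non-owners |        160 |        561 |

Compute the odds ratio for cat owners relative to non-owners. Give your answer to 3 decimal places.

OR: 1.919

odds, cat owners = 150/274 = 0.5474
odds, non-owners = 160/561 = 0.2852
OR = 0.5474 / 0.2852 = 1.919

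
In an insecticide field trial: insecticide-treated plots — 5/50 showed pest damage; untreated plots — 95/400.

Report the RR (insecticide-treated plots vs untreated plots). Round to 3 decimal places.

0.421

risk, insecticide-treated plots = 5/50 = 0.1000
risk, untreated plots = 95/400 = 0.2375
RR = 0.1000 / 0.2375 = 0.421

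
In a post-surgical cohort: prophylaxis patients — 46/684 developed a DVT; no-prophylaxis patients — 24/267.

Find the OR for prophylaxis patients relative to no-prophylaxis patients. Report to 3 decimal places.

OR = (46 × 243) / (638 × 24) = 11178/15312 ≈ 0.730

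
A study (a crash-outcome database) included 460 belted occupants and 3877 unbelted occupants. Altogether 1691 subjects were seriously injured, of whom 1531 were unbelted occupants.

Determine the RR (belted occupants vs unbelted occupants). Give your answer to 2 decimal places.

0.88

belted occupants with the outcome: 1691 − 1531 = 160
belted occupants without the outcome: 460 − 160 = 300
unbelted occupants without the outcome: 3877 − 1531 = 2346
risk, belted occupants = 160/460 = 0.3478
risk, unbelted occupants = 1531/3877 = 0.3949
RR = 0.3478 / 0.3949 = 0.88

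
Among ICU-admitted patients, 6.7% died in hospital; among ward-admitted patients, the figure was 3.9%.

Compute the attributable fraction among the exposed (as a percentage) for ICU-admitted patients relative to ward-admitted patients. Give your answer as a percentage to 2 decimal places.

AR% = (0.06700 − 0.03900) / 0.06700 = 0.4179 → 41.79%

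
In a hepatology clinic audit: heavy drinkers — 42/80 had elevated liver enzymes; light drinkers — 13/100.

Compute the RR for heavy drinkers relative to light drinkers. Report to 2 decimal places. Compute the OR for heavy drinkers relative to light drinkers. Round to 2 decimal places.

risk, heavy drinkers = 42/80 = 0.5250
risk, light drinkers = 13/100 = 0.1300
RR = 0.5250 / 0.1300 = 4.04
odds, heavy drinkers = 42/38 = 1.1053
odds, light drinkers = 13/87 = 0.1494
OR = 1.1053 / 0.1494 = 7.40

RR = 4.04; OR = 7.40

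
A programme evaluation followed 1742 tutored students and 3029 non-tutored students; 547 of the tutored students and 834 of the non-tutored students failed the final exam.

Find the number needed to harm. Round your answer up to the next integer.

risk, tutored students = 547/1742 = 0.314007
risk, non-tutored students = 834/3029 = 0.275338
absolute risk difference = 0.038668
1 / 0.038668 = 25.861 → round up → 26

NNH: 26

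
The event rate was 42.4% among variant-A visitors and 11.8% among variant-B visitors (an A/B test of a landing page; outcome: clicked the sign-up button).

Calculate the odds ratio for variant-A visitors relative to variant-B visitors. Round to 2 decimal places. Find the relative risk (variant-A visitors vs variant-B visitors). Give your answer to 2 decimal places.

OR = 5.50; RR = 3.59

odds, variant-A visitors = 0.4240/0.5760 = 0.7361
odds, variant-B visitors = 0.1180/0.8820 = 0.1338
OR = 0.7361 / 0.1338 = 5.50
RR = 0.4240 / 0.1180 = 3.59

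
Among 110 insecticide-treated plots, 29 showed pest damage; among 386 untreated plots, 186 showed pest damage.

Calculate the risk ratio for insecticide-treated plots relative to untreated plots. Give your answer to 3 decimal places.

risk, insecticide-treated plots = 29/110 = 0.2636
risk, untreated plots = 186/386 = 0.4819
RR = 0.2636 / 0.4819 = 0.547

RR: 0.547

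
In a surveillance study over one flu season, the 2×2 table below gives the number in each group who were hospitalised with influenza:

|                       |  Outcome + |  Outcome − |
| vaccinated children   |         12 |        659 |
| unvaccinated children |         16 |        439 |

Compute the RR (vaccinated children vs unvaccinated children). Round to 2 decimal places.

risk, vaccinated children = 12/671 = 0.01788
risk, unvaccinated children = 16/455 = 0.03516
RR = 0.01788 / 0.03516 = 0.51

RR: 0.51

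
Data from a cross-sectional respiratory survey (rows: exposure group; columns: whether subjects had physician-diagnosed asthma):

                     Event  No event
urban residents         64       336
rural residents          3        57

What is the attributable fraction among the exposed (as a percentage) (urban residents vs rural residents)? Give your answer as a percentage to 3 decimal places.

AR% ≈ 68.750%

risk, urban residents = 64/400 = 0.1600
risk, rural residents = 3/60 = 0.0500
AR% = (0.1600 − 0.0500) / 0.1600 = 0.6875 → 68.750%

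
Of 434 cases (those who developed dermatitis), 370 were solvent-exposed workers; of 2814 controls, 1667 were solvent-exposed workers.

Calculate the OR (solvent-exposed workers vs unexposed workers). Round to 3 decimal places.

OR = (370 × 1147) / (1667 × 64) = 424390/106688 ≈ 3.978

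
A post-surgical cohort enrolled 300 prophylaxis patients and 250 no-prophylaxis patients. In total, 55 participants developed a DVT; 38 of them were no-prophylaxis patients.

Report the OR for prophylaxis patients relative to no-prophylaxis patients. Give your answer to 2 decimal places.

prophylaxis patients with the outcome: 55 − 38 = 17
prophylaxis patients without the outcome: 300 − 17 = 283
no-prophylaxis patients without the outcome: 250 − 38 = 212
odds, prophylaxis patients = 17/283 = 0.0601
odds, no-prophylaxis patients = 38/212 = 0.1792
OR = 0.0601 / 0.1792 = 0.34

OR ≈ 0.34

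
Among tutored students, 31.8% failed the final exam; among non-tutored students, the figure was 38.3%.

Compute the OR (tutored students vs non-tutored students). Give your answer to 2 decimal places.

odds, tutored students = 0.3180/0.6820 = 0.4663
odds, non-tutored students = 0.3830/0.6170 = 0.6207
OR = 0.4663 / 0.6207 = 0.75

OR = 0.75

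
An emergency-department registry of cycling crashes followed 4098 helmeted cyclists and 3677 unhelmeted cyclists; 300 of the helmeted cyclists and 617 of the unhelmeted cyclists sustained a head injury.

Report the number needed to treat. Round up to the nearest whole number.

risk, helmeted cyclists = 300/4098 = 0.073206
risk, unhelmeted cyclists = 617/3677 = 0.167800
absolute risk difference = 0.094593
1 / 0.094593 = 10.572 → round up → 11

NNT: 11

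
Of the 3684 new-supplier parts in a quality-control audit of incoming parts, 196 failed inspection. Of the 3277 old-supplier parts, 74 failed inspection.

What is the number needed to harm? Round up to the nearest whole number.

NNH = 33

risk, new-supplier parts = 196/3684 = 0.053203
risk, old-supplier parts = 74/3277 = 0.022582
absolute risk difference = 0.030621
1 / 0.030621 = 32.657 → round up → 33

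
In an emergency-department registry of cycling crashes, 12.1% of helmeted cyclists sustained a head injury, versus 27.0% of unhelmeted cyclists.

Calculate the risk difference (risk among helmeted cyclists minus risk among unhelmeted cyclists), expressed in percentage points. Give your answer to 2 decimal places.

-14.90

risk difference = 0.1210 − 0.2700 = -0.1490 → -14.90 percentage points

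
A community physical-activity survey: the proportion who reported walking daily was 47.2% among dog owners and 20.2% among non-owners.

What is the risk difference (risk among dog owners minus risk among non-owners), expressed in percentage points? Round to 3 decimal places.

RD = 27.000

risk difference = 0.4720 − 0.2020 = 0.2700 → 27.000 percentage points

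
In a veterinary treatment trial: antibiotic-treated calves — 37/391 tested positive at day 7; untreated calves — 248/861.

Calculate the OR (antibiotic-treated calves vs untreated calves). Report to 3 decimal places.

odds, antibiotic-treated calves = 37/354 = 0.1045
odds, untreated calves = 248/613 = 0.4046
OR = 0.1045 / 0.4046 = 0.258

0.258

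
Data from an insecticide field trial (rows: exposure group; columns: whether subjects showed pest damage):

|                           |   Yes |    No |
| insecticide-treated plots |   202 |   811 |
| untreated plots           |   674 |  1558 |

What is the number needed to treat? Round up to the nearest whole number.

risk, insecticide-treated plots = 202/1013 = 0.199408
risk, untreated plots = 674/2232 = 0.301971
absolute risk difference = 0.102564
1 / 0.102564 = 9.750 → round up → 10

10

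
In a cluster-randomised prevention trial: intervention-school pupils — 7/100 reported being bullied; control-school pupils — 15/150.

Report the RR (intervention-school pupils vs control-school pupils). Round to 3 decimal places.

risk, intervention-school pupils = 7/100 = 0.0700
risk, control-school pupils = 15/150 = 0.1000
RR = 0.0700 / 0.1000 = 0.700

RR ≈ 0.700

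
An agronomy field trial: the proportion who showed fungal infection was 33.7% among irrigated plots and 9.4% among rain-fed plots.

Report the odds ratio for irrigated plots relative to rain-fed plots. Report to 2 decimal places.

odds, irrigated plots = 0.3370/0.6630 = 0.5083
odds, rain-fed plots = 0.0940/0.9060 = 0.1038
OR = 0.5083 / 0.1038 = 4.90

4.90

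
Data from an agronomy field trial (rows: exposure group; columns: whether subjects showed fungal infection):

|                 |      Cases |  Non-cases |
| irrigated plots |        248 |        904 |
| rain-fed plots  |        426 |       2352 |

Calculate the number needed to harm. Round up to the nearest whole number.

risk, irrigated plots = 248/1152 = 0.215278
risk, rain-fed plots = 426/2778 = 0.153348
absolute risk difference = 0.061930
1 / 0.061930 = 16.147 → round up → 17

17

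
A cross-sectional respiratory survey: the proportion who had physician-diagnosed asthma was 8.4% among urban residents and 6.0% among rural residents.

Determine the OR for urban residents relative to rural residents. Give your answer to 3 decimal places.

1.437

odds, urban residents = 0.0840/0.9160 = 0.0917
odds, rural residents = 0.0600/0.9400 = 0.0638
OR = 0.0917 / 0.0638 = 1.437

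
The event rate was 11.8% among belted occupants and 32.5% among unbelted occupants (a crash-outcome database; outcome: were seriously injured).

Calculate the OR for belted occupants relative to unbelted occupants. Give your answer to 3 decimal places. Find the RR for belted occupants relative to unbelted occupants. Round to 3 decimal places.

OR = 0.278; RR = 0.363

odds, belted occupants = 0.1180/0.8820 = 0.1338
odds, unbelted occupants = 0.3250/0.6750 = 0.4815
OR = 0.1338 / 0.4815 = 0.278
RR = 0.1180 / 0.3250 = 0.363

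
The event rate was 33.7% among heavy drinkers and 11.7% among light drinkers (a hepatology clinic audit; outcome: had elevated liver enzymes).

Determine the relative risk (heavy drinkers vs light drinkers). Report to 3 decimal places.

RR = 0.3370 / 0.1170 = 2.880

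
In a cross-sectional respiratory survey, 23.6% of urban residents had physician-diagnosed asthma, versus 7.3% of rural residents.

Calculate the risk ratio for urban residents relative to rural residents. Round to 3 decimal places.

RR = 0.2360 / 0.0730 = 3.233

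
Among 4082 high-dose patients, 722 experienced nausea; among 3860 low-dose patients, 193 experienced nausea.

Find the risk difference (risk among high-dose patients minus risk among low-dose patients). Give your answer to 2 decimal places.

RD: 0.13

risk, high-dose patients = 722/4082 = 0.1769
risk, low-dose patients = 193/3860 = 0.0500
risk difference = 0.1769 − 0.0500 = 0.13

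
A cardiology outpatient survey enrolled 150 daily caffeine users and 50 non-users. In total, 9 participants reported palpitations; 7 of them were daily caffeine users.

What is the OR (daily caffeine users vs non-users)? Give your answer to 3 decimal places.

daily caffeine users without the outcome: 150 − 7 = 143
non-users with the outcome: 9 − 7 = 2
non-users without the outcome: 50 − 2 = 48
OR = (7 × 48) / (143 × 2) = 336/286 ≈ 1.175

OR ≈ 1.175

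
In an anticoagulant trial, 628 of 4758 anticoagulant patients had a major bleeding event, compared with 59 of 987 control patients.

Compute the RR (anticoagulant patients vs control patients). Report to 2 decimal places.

2.21

risk, anticoagulant patients = 628/4758 = 0.1320
risk, control patients = 59/987 = 0.0598
RR = 0.1320 / 0.0598 = 2.21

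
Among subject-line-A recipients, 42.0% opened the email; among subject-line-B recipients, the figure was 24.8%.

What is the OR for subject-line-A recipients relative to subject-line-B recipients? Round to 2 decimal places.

odds, subject-line-A recipients = 0.4200/0.5800 = 0.7241
odds, subject-line-B recipients = 0.2480/0.7520 = 0.3298
OR = 0.7241 / 0.3298 = 2.20

2.20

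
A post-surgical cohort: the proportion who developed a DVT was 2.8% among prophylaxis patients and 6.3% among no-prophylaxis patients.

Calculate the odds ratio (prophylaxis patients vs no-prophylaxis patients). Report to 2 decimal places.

0.43

odds, prophylaxis patients = 0.02800/0.97200 = 0.02881
odds, no-prophylaxis patients = 0.06300/0.93700 = 0.06724
OR = 0.02881 / 0.06724 = 0.43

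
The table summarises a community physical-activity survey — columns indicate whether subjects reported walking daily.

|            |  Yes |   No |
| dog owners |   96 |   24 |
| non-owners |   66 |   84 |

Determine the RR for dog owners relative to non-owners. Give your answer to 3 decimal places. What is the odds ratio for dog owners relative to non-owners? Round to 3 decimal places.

risk, dog owners = 96/120 = 0.8000
risk, non-owners = 66/150 = 0.4400
RR = 0.8000 / 0.4400 = 1.818
OR = (96 × 84) / (24 × 66) = 8064/1584 ≈ 5.091

RR = 1.818; OR = 5.091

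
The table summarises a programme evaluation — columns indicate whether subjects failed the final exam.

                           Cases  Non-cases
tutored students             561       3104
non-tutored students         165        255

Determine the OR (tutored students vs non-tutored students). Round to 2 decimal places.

OR = (561 × 255) / (3104 × 165) = 143055/512160 ≈ 0.28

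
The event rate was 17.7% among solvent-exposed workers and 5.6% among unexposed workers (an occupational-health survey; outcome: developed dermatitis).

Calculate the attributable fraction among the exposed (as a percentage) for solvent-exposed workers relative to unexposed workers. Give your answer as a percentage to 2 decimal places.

AR% = (0.1770 − 0.0560) / 0.1770 = 0.6836 → 68.36%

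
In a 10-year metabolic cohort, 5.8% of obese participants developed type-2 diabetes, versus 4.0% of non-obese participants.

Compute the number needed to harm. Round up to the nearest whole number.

absolute risk difference = 0.018000
1 / 0.018000 = 55.556 → round up → 56

NNH: 56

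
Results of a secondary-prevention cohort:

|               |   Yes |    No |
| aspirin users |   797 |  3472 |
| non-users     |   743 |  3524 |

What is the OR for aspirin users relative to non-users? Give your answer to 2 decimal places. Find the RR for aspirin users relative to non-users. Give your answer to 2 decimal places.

OR = 1.09; RR = 1.07

OR = (797 × 3524) / (3472 × 743) = 2808628/2579696 ≈ 1.09
risk, aspirin users = 797/4269 = 0.1867
risk, non-users = 743/4267 = 0.1741
RR = 0.1867 / 0.1741 = 1.07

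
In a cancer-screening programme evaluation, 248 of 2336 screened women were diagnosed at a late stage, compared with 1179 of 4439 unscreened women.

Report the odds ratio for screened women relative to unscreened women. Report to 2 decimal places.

OR = (248 × 3260) / (2088 × 1179) = 808480/2461752 ≈ 0.33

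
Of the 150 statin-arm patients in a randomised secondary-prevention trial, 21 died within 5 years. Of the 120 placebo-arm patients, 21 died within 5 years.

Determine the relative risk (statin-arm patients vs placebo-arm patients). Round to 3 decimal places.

risk, statin-arm patients = 21/150 = 0.1400
risk, placebo-arm patients = 21/120 = 0.1750
RR = 0.1400 / 0.1750 = 0.800

RR: 0.800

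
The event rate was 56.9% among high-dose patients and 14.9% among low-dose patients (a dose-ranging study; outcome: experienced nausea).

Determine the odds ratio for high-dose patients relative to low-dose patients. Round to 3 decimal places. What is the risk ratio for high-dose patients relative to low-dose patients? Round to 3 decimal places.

OR = 7.540; RR = 3.819

odds, high-dose patients = 0.5690/0.4310 = 1.3202
odds, low-dose patients = 0.1490/0.8510 = 0.1751
OR = 1.3202 / 0.1751 = 7.540
RR = 0.5690 / 0.1490 = 3.819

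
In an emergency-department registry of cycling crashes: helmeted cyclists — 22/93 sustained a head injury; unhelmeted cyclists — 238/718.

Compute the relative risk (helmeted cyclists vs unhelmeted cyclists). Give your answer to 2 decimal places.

risk, helmeted cyclists = 22/93 = 0.2366
risk, unhelmeted cyclists = 238/718 = 0.3315
RR = 0.2366 / 0.3315 = 0.71

0.71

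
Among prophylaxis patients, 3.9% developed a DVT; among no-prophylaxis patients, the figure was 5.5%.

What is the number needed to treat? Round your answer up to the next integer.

absolute risk difference = 0.016000
1 / 0.016000 = 62.500 → round up → 63

NNT = 63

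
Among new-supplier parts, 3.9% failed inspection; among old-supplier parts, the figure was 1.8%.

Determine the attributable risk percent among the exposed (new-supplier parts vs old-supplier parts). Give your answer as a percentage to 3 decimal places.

AR% = (0.03900 − 0.01800) / 0.03900 = 0.5385 → 53.846%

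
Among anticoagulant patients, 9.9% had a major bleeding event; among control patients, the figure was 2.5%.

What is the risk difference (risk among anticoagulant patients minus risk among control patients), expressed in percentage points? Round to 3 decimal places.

risk difference = 0.09900 − 0.02500 = 0.07400 → 7.400 percentage points

RD ≈ 7.400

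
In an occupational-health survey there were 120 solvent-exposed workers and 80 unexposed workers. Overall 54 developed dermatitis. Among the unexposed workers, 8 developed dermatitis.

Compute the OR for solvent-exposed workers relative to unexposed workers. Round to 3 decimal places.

5.595

solvent-exposed workers with the outcome: 54 − 8 = 46
solvent-exposed workers without the outcome: 120 − 46 = 74
unexposed workers without the outcome: 80 − 8 = 72
odds, solvent-exposed workers = 46/74 = 0.6216
odds, unexposed workers = 8/72 = 0.1111
OR = 0.6216 / 0.1111 = 5.595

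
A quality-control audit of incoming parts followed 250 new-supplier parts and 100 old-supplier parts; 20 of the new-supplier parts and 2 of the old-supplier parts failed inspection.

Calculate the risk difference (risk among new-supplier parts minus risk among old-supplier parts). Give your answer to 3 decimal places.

risk, new-supplier parts = 20/250 = 0.08000
risk, old-supplier parts = 2/100 = 0.02000
risk difference = 0.08000 − 0.02000 = 0.060

RD ≈ 0.060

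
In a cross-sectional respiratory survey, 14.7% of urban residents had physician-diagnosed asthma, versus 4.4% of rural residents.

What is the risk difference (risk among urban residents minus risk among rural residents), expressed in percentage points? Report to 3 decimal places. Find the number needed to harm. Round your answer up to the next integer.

RD = 10.300; NNH = 10

risk difference = 0.14700 − 0.04400 = 0.10300 → 10.300 percentage points
absolute risk difference = 0.103000
1 / 0.103000 = 9.709 → round up → 10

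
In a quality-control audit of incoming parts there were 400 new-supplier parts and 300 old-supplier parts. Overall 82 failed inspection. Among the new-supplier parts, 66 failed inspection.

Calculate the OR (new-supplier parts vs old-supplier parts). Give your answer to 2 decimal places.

new-supplier parts without the outcome: 400 − 66 = 334
old-supplier parts with the outcome: 82 − 66 = 16
old-supplier parts without the outcome: 300 − 16 = 284
odds, new-supplier parts = 66/334 = 0.1976
odds, old-supplier parts = 16/284 = 0.0563
OR = 0.1976 / 0.0563 = 3.51

3.51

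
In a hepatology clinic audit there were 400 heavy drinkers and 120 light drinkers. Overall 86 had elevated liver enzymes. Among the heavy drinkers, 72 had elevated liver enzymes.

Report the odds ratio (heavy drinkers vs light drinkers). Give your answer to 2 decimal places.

OR = 1.66

heavy drinkers without the outcome: 400 − 72 = 328
light drinkers with the outcome: 86 − 72 = 14
light drinkers without the outcome: 120 − 14 = 106
OR = (72 × 106) / (328 × 14) = 7632/4592 ≈ 1.66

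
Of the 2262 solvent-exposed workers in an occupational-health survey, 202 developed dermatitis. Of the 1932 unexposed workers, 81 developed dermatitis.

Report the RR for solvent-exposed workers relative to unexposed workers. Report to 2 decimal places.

risk, solvent-exposed workers = 202/2262 = 0.08930
risk, unexposed workers = 81/1932 = 0.04193
RR = 0.08930 / 0.04193 = 2.13

RR ≈ 2.13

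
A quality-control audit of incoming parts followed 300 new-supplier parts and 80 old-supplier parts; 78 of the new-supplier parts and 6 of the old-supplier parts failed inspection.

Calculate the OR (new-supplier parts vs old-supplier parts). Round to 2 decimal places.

OR = (78 × 74) / (222 × 6) = 5772/1332 ≈ 4.33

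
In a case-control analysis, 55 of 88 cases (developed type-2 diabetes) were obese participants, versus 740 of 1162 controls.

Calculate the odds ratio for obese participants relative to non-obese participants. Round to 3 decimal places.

odds, obese participants = 55/740 = 0.0743
odds, non-obese participants = 33/422 = 0.0782
OR = 0.0743 / 0.0782 = 0.950

0.950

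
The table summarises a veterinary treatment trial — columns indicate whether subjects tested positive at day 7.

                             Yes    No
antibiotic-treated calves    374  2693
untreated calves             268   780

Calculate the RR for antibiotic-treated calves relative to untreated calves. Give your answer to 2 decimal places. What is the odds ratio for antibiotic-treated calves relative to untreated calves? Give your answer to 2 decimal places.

risk, antibiotic-treated calves = 374/3067 = 0.1219
risk, untreated calves = 268/1048 = 0.2557
RR = 0.1219 / 0.2557 = 0.48
odds, antibiotic-treated calves = 374/2693 = 0.1389
odds, untreated calves = 268/780 = 0.3436
OR = 0.1389 / 0.3436 = 0.40

RR = 0.48; OR = 0.40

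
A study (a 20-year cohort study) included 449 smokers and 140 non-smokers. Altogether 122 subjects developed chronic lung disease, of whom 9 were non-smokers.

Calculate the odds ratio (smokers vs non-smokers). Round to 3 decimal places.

smokers with the outcome: 122 − 9 = 113
smokers without the outcome: 449 − 113 = 336
non-smokers without the outcome: 140 − 9 = 131
OR = (113 × 131) / (336 × 9) = 14803/3024 ≈ 4.895

4.895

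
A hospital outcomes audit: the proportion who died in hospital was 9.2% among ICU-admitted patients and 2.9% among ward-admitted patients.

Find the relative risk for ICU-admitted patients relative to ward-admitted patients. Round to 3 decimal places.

RR = 0.09200 / 0.02900 = 3.172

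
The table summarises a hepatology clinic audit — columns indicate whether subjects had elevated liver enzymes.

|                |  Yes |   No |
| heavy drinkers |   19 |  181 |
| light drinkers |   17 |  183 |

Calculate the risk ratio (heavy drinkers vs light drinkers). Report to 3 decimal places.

risk, heavy drinkers = 19/200 = 0.0950
risk, light drinkers = 17/200 = 0.0850
RR = 0.0950 / 0.0850 = 1.118

1.118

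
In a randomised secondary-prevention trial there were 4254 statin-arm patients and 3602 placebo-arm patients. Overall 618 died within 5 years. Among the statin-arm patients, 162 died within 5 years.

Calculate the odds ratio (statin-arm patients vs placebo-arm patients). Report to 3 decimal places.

statin-arm patients without the outcome: 4254 − 162 = 4092
placebo-arm patients with the outcome: 618 − 162 = 456
placebo-arm patients without the outcome: 3602 − 456 = 3146
odds, statin-arm patients = 162/4092 = 0.03959
odds, placebo-arm patients = 456/3146 = 0.14495
OR = 0.03959 / 0.14495 = 0.273

0.273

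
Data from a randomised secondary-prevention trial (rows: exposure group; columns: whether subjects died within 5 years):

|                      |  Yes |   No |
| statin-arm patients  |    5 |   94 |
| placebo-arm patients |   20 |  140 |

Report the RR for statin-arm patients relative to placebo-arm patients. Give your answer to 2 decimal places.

0.40

risk, statin-arm patients = 5/99 = 0.0505
risk, placebo-arm patients = 20/160 = 0.1250
RR = 0.0505 / 0.1250 = 0.40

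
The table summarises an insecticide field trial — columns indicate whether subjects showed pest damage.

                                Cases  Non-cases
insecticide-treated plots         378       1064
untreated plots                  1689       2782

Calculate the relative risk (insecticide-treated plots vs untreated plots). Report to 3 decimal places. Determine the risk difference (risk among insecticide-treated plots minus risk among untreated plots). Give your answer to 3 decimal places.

risk, insecticide-treated plots = 378/1442 = 0.2621
risk, untreated plots = 1689/4471 = 0.3778
RR = 0.2621 / 0.3778 = 0.694
risk difference = 0.2621 − 0.3778 = -0.116

RR = 0.694; RD = -0.116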